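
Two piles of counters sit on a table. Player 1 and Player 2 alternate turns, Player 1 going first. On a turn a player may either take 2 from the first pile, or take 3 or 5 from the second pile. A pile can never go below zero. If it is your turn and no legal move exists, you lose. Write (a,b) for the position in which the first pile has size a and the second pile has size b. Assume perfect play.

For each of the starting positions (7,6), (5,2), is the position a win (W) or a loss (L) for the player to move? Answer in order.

Work bottom-up. With no move the player to move loses. Otherwise the position is W if at least one move leads to an L position for the opponent, and L if every move leads to a W.
No move ever increases a pile, so every position that can arise here has a ≤ 7 and b ≤ 6; it is enough to label the cells with 0 ≤ a ≤ 7 and 0 ≤ b ≤ 6.
Every move lowers a or b (never raises either), so fill the grid row by row in increasing a, and left to right within a row: each cell's successors are then already labelled.
      b=0  b=1  b=2  b=3  b=4  b=5  b=6
a=0:    L    L    L    W    W    W    W
a=1:    L    L    L    W    W    W    W
a=2:    W    W    W    L    L    L    W
a=3:    W    W    W    L    L    L    W
a=4:    L    L    L    W    W    W    W
a=5:    L    L    L    W    W    W    W
a=6:    W    W    W    L    L    L    W
a=7:    W    W    W    L    L    L    W
Cells with no legal move (terminal, hence L): (0,0), (0,1), (0,2), (1,0), (1,1), (1,2).
The remaining L cells, each justified by listing all of its moves:
(2,3): moves to (0,3)(W), (2,0)(W); every one is W ⇒ L
(2,4): moves to (0,4)(W), (2,1)(W); every one is W ⇒ L
(2,5): moves to (0,5)(W), (2,2)(W), (2,0)(W); every one is W ⇒ L
(3,3): moves to (1,3)(W), (3,0)(W); every one is W ⇒ L
(3,4): moves to (1,4)(W), (3,1)(W); every one is W ⇒ L
(3,5): moves to (1,5)(W), (3,2)(W), (3,0)(W); every one is W ⇒ L
(4,0): the only move is to (2,0)(W), a W ⇒ L
(4,1): the only move is to (2,1)(W), a W ⇒ L
(4,2): the only move is to (2,2)(W), a W ⇒ L
(5,0): the only move is to (3,0)(W), a W ⇒ L
(5,1): the only move is to (3,1)(W), a W ⇒ L
(5,2): the only move is to (3,2)(W), a W ⇒ L
(6,3): moves to (4,3)(W), (6,0)(W); every one is W ⇒ L
(6,4): moves to (4,4)(W), (6,1)(W); every one is W ⇒ L
(6,5): moves to (4,5)(W), (6,2)(W), (6,0)(W); every one is W ⇒ L
(7,3): moves to (5,3)(W), (7,0)(W); every one is W ⇒ L
(7,4): moves to (5,4)(W), (7,1)(W); every one is W ⇒ L
(7,5): moves to (5,5)(W), (7,2)(W), (7,0)(W); every one is W ⇒ L
Every other cell has at least one move into one of the L cells above, so it is W.
(7,6): the move to (7,3) reaches an L cell, so W
(5,2): one of the L cells justified above, so L

(7,6): W, (5,2): L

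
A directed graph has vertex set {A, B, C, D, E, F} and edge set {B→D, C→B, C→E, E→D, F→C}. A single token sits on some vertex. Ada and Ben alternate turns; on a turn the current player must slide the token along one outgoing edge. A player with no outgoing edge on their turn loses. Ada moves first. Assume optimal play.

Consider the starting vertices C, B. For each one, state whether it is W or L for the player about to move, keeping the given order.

Positions with no move are L. A position that does have a move is losing for the player to move precisely when every available move leads to a winning position for the opponent. Fill in the labels:
Every edge goes from a vertex to one that appears earlier in the order A, D, E, B, C, F, so processing vertices in that order labels each vertex after all of its successors.
A: no outgoing edge → L
D: no outgoing edge → L
E: can move to D, which is L ⇒ W
B: can move to D, which is L ⇒ W
C: moves to B(W), E(W); every one is W ⇒ L
F: can move to C, which is L ⇒ W

C: L, B: W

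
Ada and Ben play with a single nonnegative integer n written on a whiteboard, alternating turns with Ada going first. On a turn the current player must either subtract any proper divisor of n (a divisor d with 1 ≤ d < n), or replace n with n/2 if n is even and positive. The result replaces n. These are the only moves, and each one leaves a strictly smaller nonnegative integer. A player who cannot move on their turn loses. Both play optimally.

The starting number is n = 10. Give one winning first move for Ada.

Compute win/loss labels from the base case upward. A position with no move is L. Any other position is W if it can reach an L in one move, else L.
n=0: no move → L
n=1: no move → L
n=2: →1(L), so W
n=3: →2(W) only, which is W, so L
n=4: →3(L), so W
n=5: →4(W) only, which is W, so L
n=6: →3(L), so W
n=7: →6(W) only, which is W, so L
n=8: →7(L), so W
n=9: →6(W), 8(W) — all W, so L
n=10: →5(L), so W
From 10, the L positions reachable in one move are: 5, 9. Any move reaching one of these is winning.

Move to 5.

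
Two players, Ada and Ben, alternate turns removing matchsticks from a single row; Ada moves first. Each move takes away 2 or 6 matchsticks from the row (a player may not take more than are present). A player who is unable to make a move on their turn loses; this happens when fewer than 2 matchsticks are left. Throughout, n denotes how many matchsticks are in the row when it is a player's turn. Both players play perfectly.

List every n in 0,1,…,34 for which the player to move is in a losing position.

0, 1, 4, 5, 8, 9, 12, 13, 16, 17, 20, 21, 24, 25, 28, 29, 32, 33

Work bottom-up. With no move the player to move loses. Otherwise the position is W if at least one move leads to an L position for the opponent, and L if every move leads to a W.
n=0: no move → L
n=1: no move → L
n=2: reaches L-position 0 → W
n=3: reaches L-position 1 → W
n=4: only reaches 2(W), which is W → L
n=5: only reaches 3(W), which is W → L
n=6: reaches L-position 4 → W
n=7: reaches L-position 5 → W
n=8: only reaches 6(W), 2(W), all W → L
n=9: only reaches 7(W), 3(W), all W → L
n=10: reaches L-position 8 → W
n=11: reaches L-position 9 → W
n=12: only reaches 10(W), 6(W), all W → L
n=13: only reaches 11(W), 7(W), all W → L
n=14: reaches L-position 12 → W
n=15: reaches L-position 13 → W
n=16: only reaches 14(W), 10(W), all W → L
n=17: only reaches 15(W), 11(W), all W → L
n=18: reaches L-position 16 → W
n=19: reaches L-position 17 → W
n=20: only reaches 18(W), 14(W), all W → L
n=21: only reaches 19(W), 15(W), all W → L
n=22: reaches L-position 20 → W
n=23: reaches L-position 21 → W
n=24: only reaches 22(W), 18(W), all W → L
n=25: only reaches 23(W), 19(W), all W → L
n=26: reaches L-position 24 → W
n=27: reaches L-position 25 → W
n=28: only reaches 26(W), 22(W), all W → L
n=29: only reaches 27(W), 23(W), all W → L
n=30: reaches L-position 28 → W
n=31: reaches L-position 29 → W
n=32: only reaches 30(W), 26(W), all W → L
n=33: only reaches 31(W), 27(W), all W → L
n=34: reaches L-position 32 → W
The losing starting values of n are exactly the entries labelled L in this table (18 of them).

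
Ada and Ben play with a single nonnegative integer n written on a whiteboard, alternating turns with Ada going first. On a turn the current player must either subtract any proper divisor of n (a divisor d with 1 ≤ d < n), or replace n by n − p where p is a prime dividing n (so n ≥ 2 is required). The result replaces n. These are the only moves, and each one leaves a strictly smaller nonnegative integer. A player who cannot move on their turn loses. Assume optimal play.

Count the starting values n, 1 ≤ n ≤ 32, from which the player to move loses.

Positions with no move are L. A position that does have a move is losing for the player to move precisely when every available move leads to a winning position for the opponent. Fill in the labels:
n=0: no move → L
n=1: no move → L
n=2: W (go to 0, an L position)
n=3: W (go to 0, an L position)
n=4: L (options 2(W), 3(W) are all W)
n=5: W (go to 0, an L position)
n=6: W (go to 4, an L position)
n=7: W (go to 0, an L position)
n=8: W (go to 4, an L position)
n=9: L (options 6(W), 8(W) are all W)
n=10: W (go to 9, an L position)
n=11: W (go to 0, an L position)
n=12: W (go to 9, an L position)
n=13: W (go to 0, an L position)
n=14: L (options 7(W), 12(W), 13(W) are all W)
n=15: W (go to 14, an L position)
n=16: W (go to 14, an L position)
n=17: W (go to 0, an L position)
n=18: W (go to 9, an L position)
n=19: W (go to 0, an L position)
n=20: L (options 10(W), 15(W), 16(W), 18(W), 19(W) are all W)
n=21: W (go to 14, an L position)
n=22: W (go to 20, an L position)
n=23: W (go to 0, an L position)
n=24: W (go to 20, an L position)
n=25: W (go to 20, an L position)
n=26: L (options 13(W), 24(W), 25(W) are all W)
n=27: W (go to 26, an L position)
n=28: W (go to 14, an L position)
n=29: W (go to 0, an L position)
n=30: W (go to 20, an L position)
n=31: W (go to 0, an L position)
n=32: L (options 16(W), 24(W), 28(W), 30(W), 31(W) are all W)
L entries with 1 ≤ n ≤ 32 (n=0 is outside the asked range and is not counted): n = 1, 4, 9, 14, 20, 26, 32; that makes 7.

7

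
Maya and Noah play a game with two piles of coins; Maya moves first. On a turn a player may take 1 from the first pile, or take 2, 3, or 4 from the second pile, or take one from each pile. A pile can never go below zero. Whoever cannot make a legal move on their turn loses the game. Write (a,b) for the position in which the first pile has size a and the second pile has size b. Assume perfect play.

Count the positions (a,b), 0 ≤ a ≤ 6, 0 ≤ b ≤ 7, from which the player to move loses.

22

Work bottom-up. With no move the player to move loses. Otherwise the position is W if at least one move leads to an L position for the opponent, and L if every move leads to a W.
Every move lowers a or b (never raises either), so fill the grid row by row in increasing a, and left to right within a row: each cell's successors are then already labelled.
      b=0  b=1  b=2  b=3  b=4  b=5  b=6  b=7
a=0:    L    L    W    W    W    W    L    L
a=1:    W    W    W    L    L    W    W    W
a=2:    L    L    W    W    W    W    L    L
a=3:    W    W    W    L    L    W    W    W
a=4:    L    L    W    W    W    W    L    L
a=5:    W    W    W    L    L    W    W    W
a=6:    L    L    W    W    W    W    L    L
Cells with no legal move (terminal, hence L): (0,0), (0,1).
The remaining L cells, each justified by listing all of its moves:
(0,6): L (options (0,4)(W), (0,3)(W), (0,2)(W) are all W)
(0,7): L (options (0,5)(W), (0,4)(W), (0,3)(W) are all W)
(1,3): L (options (0,3)(W), (1,1)(W), (1,0)(W), (0,2)(W) are all W)
(1,4): L (options (0,4)(W), (1,2)(W), (1,1)(W), (1,0)(W), (0,3)(W) are all W)
(2,0): L (sole option (1,0)(W) is W)
(2,1): L (options (1,1)(W), (1,0)(W) are all W)
(2,6): L (options (1,6)(W), (2,4)(W), (2,3)(W), (2,2)(W), (1,5)(W) are all W)
(2,7): L (options (1,7)(W), (2,5)(W), (2,4)(W), (2,3)(W), (1,6)(W) are all W)
(3,3): L (options (2,3)(W), (3,1)(W), (3,0)(W), (2,2)(W) are all W)
(3,4): L (options (2,4)(W), (3,2)(W), (3,1)(W), (3,0)(W), (2,3)(W) are all W)
(4,0): L (sole option (3,0)(W) is W)
(4,1): L (options (3,1)(W), (3,0)(W) are all W)
(4,6): L (options (3,6)(W), (4,4)(W), (4,3)(W), (4,2)(W), (3,5)(W) are all W)
(4,7): L (options (3,7)(W), (4,5)(W), (4,4)(W), (4,3)(W), (3,6)(W) are all W)
(5,3): L (options (4,3)(W), (5,1)(W), (5,0)(W), (4,2)(W) are all W)
(5,4): L (options (4,4)(W), (5,2)(W), (5,1)(W), (5,0)(W), (4,3)(W) are all W)
(6,0): L (sole option (5,0)(W) is W)
(6,1): L (options (5,1)(W), (5,0)(W) are all W)
(6,6): L (options (5,6)(W), (6,4)(W), (6,3)(W), (6,2)(W), (5,5)(W) are all W)
(6,7): L (options (5,7)(W), (6,5)(W), (6,4)(W), (6,3)(W), (5,6)(W) are all W)
Every other cell has at least one move into one of the L cells above, so it is W.
L cells per row: a=0: 4, a=1: 2, a=2: 4, a=3: 2, a=4: 4, a=5: 2, a=6: 4; total 22.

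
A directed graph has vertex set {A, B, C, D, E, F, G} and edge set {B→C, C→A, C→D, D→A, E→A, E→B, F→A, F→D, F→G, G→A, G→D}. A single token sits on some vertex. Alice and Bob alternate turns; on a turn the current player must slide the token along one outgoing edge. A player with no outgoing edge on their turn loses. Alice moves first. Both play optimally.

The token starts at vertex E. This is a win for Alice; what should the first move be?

Classify positions by backward induction: terminal positions (no move available) are L. From any other position, the mover wins iff some move reaches an L.
Every edge goes from a vertex to one that appears earlier in the order A, D, C, G, F, B, E, so processing vertices in that order labels each vertex after all of its successors.
A: no outgoing edge → L
D: →A(L), so W
C: →A(L), so W
G: →A(L), so W
F: →A(L), so W
B: →C(W) only, which is W, so L
E: →B(L), so W
From E, the L positions reachable in one move are: B, A. Any move reaching one of these is winning.

Move to B.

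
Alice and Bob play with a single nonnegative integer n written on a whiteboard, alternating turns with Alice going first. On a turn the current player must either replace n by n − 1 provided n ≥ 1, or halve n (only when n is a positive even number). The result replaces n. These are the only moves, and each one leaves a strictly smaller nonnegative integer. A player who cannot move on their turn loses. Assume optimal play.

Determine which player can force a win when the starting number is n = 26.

Work bottom-up. With no move the player to move loses. Otherwise the position is W if at least one move leads to an L position for the opponent, and L if every move leads to a W.
n=0: no move → L
n=1: W (go to 0, an L position)
n=2: L (sole option 1(W) is W)
n=3: W (go to 2, an L position)
n=4: W (go to 2, an L position)
n=5: L (sole option 4(W) is W)
n=6: W (go to 5, an L position)
n=7: L (sole option 6(W) is W)
n=8: W (go to 7, an L position)
n=9: L (sole option 8(W) is W)
n=10: W (go to 5, an L position)
n=11: L (sole option 10(W) is W)
n=12: W (go to 11, an L position)
n=13: L (sole option 12(W) is W)
n=14: W (go to 7, an L position)
n=15: L (sole option 14(W) is W)
n=16: W (go to 15, an L position)
n=17: L (sole option 16(W) is W)
n=18: W (go to 9, an L position)
n=19: L (sole option 18(W) is W)
n=20: W (go to 19, an L position)
n=21: L (sole option 20(W) is W)
n=22: W (go to 11, an L position)
n=23: L (sole option 22(W) is W)
n=24: W (go to 23, an L position)
n=25: L (sole option 24(W) is W)
n=26: W (go to 13, an L position)
From 26 Alice can move to 13, reaching an L position.

Alice wins.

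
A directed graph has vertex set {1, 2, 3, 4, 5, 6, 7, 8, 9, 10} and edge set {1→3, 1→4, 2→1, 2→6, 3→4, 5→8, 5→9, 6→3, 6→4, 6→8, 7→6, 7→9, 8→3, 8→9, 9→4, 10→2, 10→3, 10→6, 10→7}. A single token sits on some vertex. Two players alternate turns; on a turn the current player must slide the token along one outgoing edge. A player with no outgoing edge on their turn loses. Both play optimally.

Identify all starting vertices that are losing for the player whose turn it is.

Positions with no move are L. A position that does have a move is losing for the player to move precisely when every available move leads to a winning position for the opponent. Fill in the labels:
Every edge goes from a vertex to one that appears earlier in the order 4, 9, 3, 8, 1, 5, 6, 7, 2, 10, so processing vertices in that order labels each vertex after all of its successors.
4: no outgoing edge → L
9: W (go to 4, an L position)
3: W (go to 4, an L position)
8: L (options 3(W), 9(W) are all W)
1: W (go to 4, an L position)
5: W (go to 8, an L position)
6: W (go to 8, an L position)
7: L (options 6(W), 9(W) are all W)
2: L (options 6(W), 1(W) are all W)
10: W (go to 2, an L position)
The losing starting vertices are exactly the entries labelled L in this table (4 of them).

2, 4, 7, 8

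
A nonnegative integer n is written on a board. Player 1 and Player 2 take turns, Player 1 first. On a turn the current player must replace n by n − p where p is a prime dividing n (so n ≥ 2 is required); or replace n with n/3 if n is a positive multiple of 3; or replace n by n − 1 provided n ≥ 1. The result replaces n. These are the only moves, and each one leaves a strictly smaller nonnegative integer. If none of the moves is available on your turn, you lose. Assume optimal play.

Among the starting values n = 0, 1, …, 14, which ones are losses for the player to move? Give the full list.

Label each position W (a win for the player to move) or L (a loss). A position with no legal move is L; any other position is W exactly when some move reaches an L, and L when every move reaches a W.
n=0: no move → L
n=1: W (go to 0, an L position)
n=2: W (go to 0, an L position)
n=3: W (go to 0, an L position)
n=4: L (options 2(W), 3(W) are all W)
n=5: W (go to 0, an L position)
n=6: W (go to 4, an L position)
n=7: W (go to 0, an L position)
n=8: L (options 6(W), 7(W) are all W)
n=9: W (go to 8, an L position)
n=10: W (go to 8, an L position)
n=11: W (go to 0, an L position)
n=12: W (go to 4, an L position)
n=13: W (go to 0, an L position)
n=14: L (options 7(W), 12(W), 13(W) are all W)
The losing starting values of n are exactly the entries labelled L in this table (4 of them).

0, 4, 8, 14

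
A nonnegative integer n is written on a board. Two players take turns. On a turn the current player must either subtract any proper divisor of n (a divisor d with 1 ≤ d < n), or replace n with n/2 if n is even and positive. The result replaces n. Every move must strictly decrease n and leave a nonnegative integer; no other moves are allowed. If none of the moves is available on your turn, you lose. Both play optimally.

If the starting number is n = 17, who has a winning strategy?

Positions with no move are L. A position that does have a move is losing for the player to move precisely when every available move leads to a winning position for the opponent. Fill in the labels:
n=0: no move → L
n=1: no move → L
n=2: can move to 1, which is L ⇒ W
n=3: the only move is to 2(W), a W ⇒ L
n=4: can move to 3, which is L ⇒ W
n=5: the only move is to 4(W), a W ⇒ L
n=6: can move to 3, which is L ⇒ W
n=7: the only move is to 6(W), a W ⇒ L
n=8: can move to 7, which is L ⇒ W
n=9: moves to 6(W), 8(W); every one is W ⇒ L
n=10: can move to 5, which is L ⇒ W
n=11: the only move is to 10(W), a W ⇒ L
n=12: can move to 9, which is L ⇒ W
n=13: the only move is to 12(W), a W ⇒ L
n=14: can move to 7, which is L ⇒ W
n=15: moves to 10(W), 12(W), 14(W); every one is W ⇒ L
n=16: can move to 15, which is L ⇒ W
n=17: the only move is to 16(W), a W ⇒ L
The starting position 17 is L: whatever the player to move does, the opponent receives a W position.

The second player wins.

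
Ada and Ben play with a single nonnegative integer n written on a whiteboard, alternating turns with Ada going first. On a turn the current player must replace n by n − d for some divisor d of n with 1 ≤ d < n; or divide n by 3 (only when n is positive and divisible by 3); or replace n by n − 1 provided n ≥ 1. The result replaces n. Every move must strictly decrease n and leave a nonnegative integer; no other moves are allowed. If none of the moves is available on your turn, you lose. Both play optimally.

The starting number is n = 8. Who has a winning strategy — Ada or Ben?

Ada wins.

Label each position W (a win for the player to move) or L (a loss). A position with no legal move is L; any other position is W exactly when some move reaches an L, and L when every move reaches a W.
n=0: no move → L
n=1: reaches L-position 0 → W
n=2: only reaches 1(W), which is W → L
n=3: reaches L-position 2 → W
n=4: reaches L-position 2 → W
n=5: only reaches 4(W), which is W → L
n=6: reaches L-position 2 → W
n=7: only reaches 6(W), which is W → L
n=8: reaches L-position 7 → W
From 8 Ada can move to 7, reaching an L position.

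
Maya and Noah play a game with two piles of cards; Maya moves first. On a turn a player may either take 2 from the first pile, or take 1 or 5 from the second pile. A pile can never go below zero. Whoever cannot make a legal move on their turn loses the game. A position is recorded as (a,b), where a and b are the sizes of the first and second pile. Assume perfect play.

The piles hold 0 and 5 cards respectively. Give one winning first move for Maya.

Move to (0,4).

Positions with no move are L. A position that does have a move is losing for the player to move precisely when every available move leads to a winning position for the opponent. Fill in the labels:
No move ever increases a pile, so every position that can arise here has a ≤ 0 and b ≤ 5; it is enough to label the cells with 0 ≤ a ≤ 0 and 0 ≤ b ≤ 5.
Every move lowers a or b (never raises either), so fill the grid row by row in increasing a, and left to right within a row: each cell's successors are then already labelled.
      b=0  b=1  b=2  b=3  b=4  b=5
a=0:    L    W    L    W    L    W
Cells with no legal move (terminal, hence L): (0,0).
The remaining L cells, each justified by listing all of its moves:
(0,2): only reaches (0,1)(W), which is W → L
(0,4): only reaches (0,3)(W), which is W → L
Every other cell has at least one move into one of the L cells above, so it is W.
From (0,5), the L positions reachable in one move are: (0,4), (0,0). Any move reaching one of these is winning.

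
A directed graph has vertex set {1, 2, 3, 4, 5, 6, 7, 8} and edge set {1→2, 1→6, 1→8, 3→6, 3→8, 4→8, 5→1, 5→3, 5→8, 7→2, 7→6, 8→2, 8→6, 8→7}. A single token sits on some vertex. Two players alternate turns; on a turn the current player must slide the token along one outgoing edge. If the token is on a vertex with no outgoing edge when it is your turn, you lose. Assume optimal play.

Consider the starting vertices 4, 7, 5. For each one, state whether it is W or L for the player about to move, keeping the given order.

Build the W/L table. Terminal = L. A non-terminal position is W if it has a move to some L; otherwise it is L.
Every edge goes from a vertex to one that appears earlier in the order 6, 2, 7, 8, 1, 4, 3, 5, so processing vertices in that order labels each vertex after all of its successors.
6: no outgoing edge → L
2: no outgoing edge → L
7: W (go to 2, an L position)
8: W (go to 2, an L position)
1: W (go to 2, an L position)
4: L (sole option 8(W) is W)
3: W (go to 6, an L position)
5: L (options 3(W), 1(W), 8(W) are all W)

4: L, 7: W, 5: L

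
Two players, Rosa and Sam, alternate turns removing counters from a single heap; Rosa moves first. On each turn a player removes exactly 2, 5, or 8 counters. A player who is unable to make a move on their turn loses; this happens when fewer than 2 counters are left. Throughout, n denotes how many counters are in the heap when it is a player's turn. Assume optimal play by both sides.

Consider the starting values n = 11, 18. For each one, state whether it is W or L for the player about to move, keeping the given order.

Work bottom-up. With no move the player to move loses. Otherwise the position is W if at least one move leads to an L position for the opponent, and L if every move leads to a W.
n=0: no move → L
n=1: no move → L
n=2: W (go to 0, an L position)
n=3: W (go to 1, an L position)
n=4: L (sole option 2(W) is W)
n=5: W (go to 0, an L position)
n=6: W (go to 4, an L position)
n=7: L (options 5(W), 2(W) are all W)
n=8: W (go to 0, an L position)
n=9: W (go to 7, an L position)
n=10: L (options 8(W), 5(W), 2(W) are all W)
n=11: L (options 9(W), 6(W), 3(W) are all W)
n=12: W (go to 10, an L position)
n=13: W (go to 11, an L position)
n=14: L (options 12(W), 9(W), 6(W) are all W)
n=15: W (go to 10, an L position)
n=16: W (go to 14, an L position)
n=17: L (options 15(W), 12(W), 9(W) are all W)
n=18: W (go to 10, an L position)

11: L, 18: W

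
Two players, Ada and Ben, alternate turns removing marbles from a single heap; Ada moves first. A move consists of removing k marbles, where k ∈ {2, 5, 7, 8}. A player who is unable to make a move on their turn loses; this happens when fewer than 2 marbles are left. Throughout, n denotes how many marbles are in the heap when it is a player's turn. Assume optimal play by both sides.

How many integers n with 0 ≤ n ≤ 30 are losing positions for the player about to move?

9

Use the standard recursion: the mover loses at a terminal position; elsewhere, the mover wins exactly when some move hands the opponent an L position.
n=0: no move → L
n=1: no move → L
n=2: can move to 0, which is L ⇒ W
n=3: can move to 1, which is L ⇒ W
n=4: the only move is to 2(W), a W ⇒ L
n=5: can move to 0, which is L ⇒ W
n=6: can move to 4, which is L ⇒ W
n=7: can move to 0, which is L ⇒ W
n=8: can move to 1, which is L ⇒ W
n=9: can move to 4, which is L ⇒ W
n=10: moves to 8(W), 5(W), 3(W), 2(W); every one is W ⇒ L
n=11: can move to 4, which is L ⇒ W
n=12: can move to 10, which is L ⇒ W
n=13: moves to 11(W), 8(W), 6(W), 5(W); every one is W ⇒ L
n=14: moves to 12(W), 9(W), 7(W), 6(W); every one is W ⇒ L
n=15: can move to 13, which is L ⇒ W
n=16: can move to 14, which is L ⇒ W
n=17: can move to 10, which is L ⇒ W
n=18: can move to 13, which is L ⇒ W
n=19: can move to 14, which is L ⇒ W
n=20: can move to 13, which is L ⇒ W
n=21: can move to 14, which is L ⇒ W
n=22: can move to 14, which is L ⇒ W
n=23: moves to 21(W), 18(W), 16(W), 15(W); every one is W ⇒ L
n=24: moves to 22(W), 19(W), 17(W), 16(W); every one is W ⇒ L
n=25: can move to 23, which is L ⇒ W
n=26: can move to 24, which is L ⇒ W
n=27: moves to 25(W), 22(W), 20(W), 19(W); every one is W ⇒ L
n=28: can move to 23, which is L ⇒ W
n=29: can move to 27, which is L ⇒ W
n=30: can move to 23, which is L ⇒ W
L entries with 0 ≤ n ≤ 30: n = 0, 1, 4, 10, 13, 14, 23, 24, 27; that makes 9.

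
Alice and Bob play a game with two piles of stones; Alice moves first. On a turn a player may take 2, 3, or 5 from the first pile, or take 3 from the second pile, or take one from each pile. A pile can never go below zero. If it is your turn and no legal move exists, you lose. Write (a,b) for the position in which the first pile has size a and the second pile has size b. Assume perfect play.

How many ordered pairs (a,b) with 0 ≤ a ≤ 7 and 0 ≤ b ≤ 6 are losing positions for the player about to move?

Positions with no move are L. A position that does have a move is losing for the player to move precisely when every available move leads to a winning position for the opponent. Fill in the labels:
Every move lowers a or b (never raises either), so fill the grid row by row in increasing a, and left to right within a row: each cell's successors are then already labelled.
      b=0  b=1  b=2  b=3  b=4  b=5  b=6
a=0:    L    L    L    W    W    W    L
a=1:    L    W    W    W    L    L    L
a=2:    W    W    W    L    L    W    W
a=3:    W    W    W    L    W    W    W
a=4:    W    L    L    W    W    W    W
a=5:    W    W    W    W    W    L    W
a=6:    W    W    W    W    W    W    W
a=7:    L    W    W    W    W    W    L
Cells with no legal move (terminal, hence L): (0,0), (0,1), (0,2), (1,0).
The remaining L cells, each justified by listing all of its moves:
(0,6): only reaches (0,3)(W), which is W → L
(1,4): only reaches (1,1)(W), (0,3)(W), all W → L
(1,5): only reaches (1,2)(W), (0,4)(W), all W → L
(1,6): only reaches (1,3)(W), (0,5)(W), all W → L
(2,3): only reaches (0,3)(W), (2,0)(W), (1,2)(W), all W → L
(2,4): only reaches (0,4)(W), (2,1)(W), (1,3)(W), all W → L
(3,3): only reaches (1,3)(W), (0,3)(W), (3,0)(W), (2,2)(W), all W → L
(4,1): only reaches (2,1)(W), (1,1)(W), (3,0)(W), all W → L
(4,2): only reaches (2,2)(W), (1,2)(W), (3,1)(W), all W → L
(5,5): only reaches (3,5)(W), (2,5)(W), (0,5)(W), (5,2)(W), (4,4)(W), all W → L
(7,0): only reaches (5,0)(W), (4,0)(W), (2,0)(W), all W → L
(7,6): only reaches (5,6)(W), (4,6)(W), (2,6)(W), (7,3)(W), (6,5)(W), all W → L
Every other cell has at least one move into one of the L cells above, so it is W.
L cells per row: a=0: 4, a=1: 4, a=2: 2, a=3: 1, a=4: 2, a=5: 1, a=6: 0, a=7: 2; total 16.

16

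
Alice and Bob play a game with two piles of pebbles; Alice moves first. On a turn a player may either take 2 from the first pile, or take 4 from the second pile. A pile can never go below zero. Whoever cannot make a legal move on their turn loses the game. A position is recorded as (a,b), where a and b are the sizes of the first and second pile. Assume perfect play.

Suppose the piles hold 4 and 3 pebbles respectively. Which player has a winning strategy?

Bob wins.

Label each position W (a win for the player to move) or L (a loss). A position with no legal move is L; any other position is W exactly when some move reaches an L, and L when every move reaches a W.
No move ever increases a pile, so every position that can arise here has a ≤ 4 and b ≤ 3; it is enough to label the cells with 0 ≤ a ≤ 4 and 0 ≤ b ≤ 3.
Every move lowers a or b (never raises either), so fill the grid row by row in increasing a, and left to right within a row: each cell's successors are then already labelled.
      b=0  b=1  b=2  b=3
a=0:    L    L    L    L
a=1:    L    L    L    L
a=2:    W    W    W    W
a=3:    W    W    W    W
a=4:    L    L    L    L
Cells with no legal move (terminal, hence L): (0,0), (0,1), (0,2), (0,3), (1,0), (1,1), (1,2), (1,3).
The remaining L cells, each justified by listing all of its moves:
(4,0): →(2,0)(W) only, which is W, so L
(4,1): →(2,1)(W) only, which is W, so L
(4,2): →(2,2)(W) only, which is W, so L
(4,3): →(2,3)(W) only, which is W, so L
Every other cell has at least one move into one of the L cells above, so it is W.
The starting position (4,3) is L: whatever Alice does, the opponent receives a W position.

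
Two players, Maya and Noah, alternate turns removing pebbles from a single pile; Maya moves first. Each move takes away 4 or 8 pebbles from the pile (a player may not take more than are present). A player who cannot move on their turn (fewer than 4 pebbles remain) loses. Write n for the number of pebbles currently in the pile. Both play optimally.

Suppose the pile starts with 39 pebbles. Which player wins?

Classify positions by backward induction: terminal positions (no move available) are L. From any other position, the mover wins iff some move reaches an L.
n=0: no move → L
n=1: no move → L
n=2: no move → L
n=3: no move → L
n=4: →0(L), so W
n=5: →1(L), so W
n=6: →2(L), so W
n=7: →3(L), so W
n=8: →0(L), so W
n=9: →1(L), so W
n=10: →2(L), so W
n=11: →3(L), so W
n=12: →8(W), 4(W) — all W, so L
n=13: →9(W), 5(W) — all W, so L
n=14: →10(W), 6(W) — all W, so L
n=15: →11(W), 7(W) — all W, so L
n=16: →12(L), so W
n=17: →13(L), so W
n=18: →14(L), so W
n=19: →15(L), so W
n=20: →12(L), so W
n=21: →13(L), so W
n=22: →14(L), so W
n=23: →15(L), so W
n=24: →20(W), 16(W) — all W, so L
n=25: →21(W), 17(W) — all W, so L
n=26: →22(W), 18(W) — all W, so L
n=27: →23(W), 19(W) — all W, so L
n=28: →24(L), so W
n=29: →25(L), so W
n=30: →26(L), so W
n=31: →27(L), so W
n=32: →24(L), so W
n=33: →25(L), so W
n=34: →26(L), so W
n=35: →27(L), so W
n=36: →32(W), 28(W) — all W, so L
n=37: →33(W), 29(W) — all W, so L
n=38: →34(W), 30(W) — all W, so L
n=39: →35(W), 31(W) — all W, so L
Every move from 39 reaches a W position, so the mover loses.

Noah wins.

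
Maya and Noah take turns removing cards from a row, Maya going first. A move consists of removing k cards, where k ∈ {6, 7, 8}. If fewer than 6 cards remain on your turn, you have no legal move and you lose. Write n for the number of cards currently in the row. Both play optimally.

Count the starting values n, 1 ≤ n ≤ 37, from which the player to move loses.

Positions with no move are L. A position that does have a move is losing for the player to move precisely when every available move leads to a winning position for the opponent. Fill in the labels:
n=0: no move → L
n=1: no move → L
n=2: no move → L
n=3: no move → L
n=4: no move → L
n=5: no move → L
n=6: reaches L-position 0 → W
n=7: reaches L-position 1 → W
n=8: reaches L-position 2 → W
n=9: reaches L-position 3 → W
n=10: reaches L-position 4 → W
n=11: reaches L-position 5 → W
n=12: reaches L-position 5 → W
n=13: reaches L-position 5 → W
n=14: only reaches 8(W), 7(W), 6(W), all W → L
n=15: only reaches 9(W), 8(W), 7(W), all W → L
n=16: only reaches 10(W), 9(W), 8(W), all W → L
n=17: only reaches 11(W), 10(W), 9(W), all W → L
n=18: only reaches 12(W), 11(W), 10(W), all W → L
n=19: only reaches 13(W), 12(W), 11(W), all W → L
n=20: reaches L-position 14 → W
n=21: reaches L-position 15 → W
n=22: reaches L-position 16 → W
n=23: reaches L-position 17 → W
n=24: reaches L-position 18 → W
n=25: reaches L-position 19 → W
n=26: reaches L-position 19 → W
n=27: reaches L-position 19 → W
n=28: only reaches 22(W), 21(W), 20(W), all W → L
n=29: only reaches 23(W), 22(W), 21(W), all W → L
n=30: only reaches 24(W), 23(W), 22(W), all W → L
n=31: only reaches 25(W), 24(W), 23(W), all W → L
n=32: only reaches 26(W), 25(W), 24(W), all W → L
n=33: only reaches 27(W), 26(W), 25(W), all W → L
n=34: reaches L-position 28 → W
n=35: reaches L-position 29 → W
n=36: reaches L-position 30 → W
n=37: reaches L-position 31 → W
L entries with 1 ≤ n ≤ 37 (n=0 is outside the asked range and is not counted): n = 1, 2, 3, 4, 5, 14, 15, 16, 17, 18, 19, 28, 29, 30, 31, 32, 33; that makes 17.

17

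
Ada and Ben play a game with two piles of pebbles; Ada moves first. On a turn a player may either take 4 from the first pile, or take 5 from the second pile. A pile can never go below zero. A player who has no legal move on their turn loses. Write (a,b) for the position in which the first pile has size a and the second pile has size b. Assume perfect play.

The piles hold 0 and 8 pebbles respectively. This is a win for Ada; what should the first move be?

Label each position W (a win for the player to move) or L (a loss). A position with no legal move is L; any other position is W exactly when some move reaches an L, and L when every move reaches a W.
No move ever increases a pile, so every position that can arise here has a ≤ 0 and b ≤ 8; it is enough to label the cells with 0 ≤ a ≤ 0 and 0 ≤ b ≤ 8.
Every move lowers a or b (never raises either), so fill the grid row by row in increasing a, and left to right within a row: each cell's successors are then already labelled.
      b=0  b=1  b=2  b=3  b=4  b=5  b=6  b=7  b=8
a=0:    L    L    L    L    L    W    W    W    W
Cells with no legal move (terminal, hence L): (0,0), (0,1), (0,2), (0,3), (0,4).
Every other cell has at least one move into one of the L cells above, so it is W.
From (0,8), the L positions reachable in one move are: (0,3).

Move to (0,3).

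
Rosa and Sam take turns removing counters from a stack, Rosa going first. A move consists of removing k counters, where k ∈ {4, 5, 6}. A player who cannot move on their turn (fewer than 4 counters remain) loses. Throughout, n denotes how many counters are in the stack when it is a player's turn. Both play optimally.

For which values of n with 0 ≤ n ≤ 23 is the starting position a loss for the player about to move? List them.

0, 1, 2, 3, 10, 11, 12, 13, 20, 21, 22, 23

Use the standard recursion: the mover loses at a terminal position; elsewhere, the mover wins exactly when some move hands the opponent an L position.
n=0: no move → L
n=1: no move → L
n=2: no move → L
n=3: no move → L
n=4: →0(L), so W
n=5: →1(L), so W
n=6: →2(L), so W
n=7: →3(L), so W
n=8: →3(L), so W
n=9: →3(L), so W
n=10: →6(W), 5(W), 4(W) — all W, so L
n=11: →7(W), 6(W), 5(W) — all W, so L
n=12: →8(W), 7(W), 6(W) — all W, so L
n=13: →9(W), 8(W), 7(W) — all W, so L
n=14: →10(L), so W
n=15: →11(L), so W
n=16: →12(L), so W
n=17: →13(L), so W
n=18: →13(L), so W
n=19: →13(L), so W
n=20: →16(W), 15(W), 14(W) — all W, so L
n=21: →17(W), 16(W), 15(W) — all W, so L
n=22: →18(W), 17(W), 16(W) — all W, so L
n=23: →19(W), 18(W), 17(W) — all W, so L
Reading off the rows marked L gives the requested list; there are 12 such values of n.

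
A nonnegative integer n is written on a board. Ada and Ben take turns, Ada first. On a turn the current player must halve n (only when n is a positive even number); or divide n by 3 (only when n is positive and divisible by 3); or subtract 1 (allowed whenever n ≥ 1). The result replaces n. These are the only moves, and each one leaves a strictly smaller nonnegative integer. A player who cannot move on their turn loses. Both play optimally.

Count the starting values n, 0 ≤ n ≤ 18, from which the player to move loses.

Label each position W (a win for the player to move) or L (a loss). A position with no legal move is L; any other position is W exactly when some move reaches an L, and L when every move reaches a W.
n=0: no move → L
n=1: reaches L-position 0 → W
n=2: only reaches 1(W), which is W → L
n=3: reaches L-position 2 → W
n=4: reaches L-position 2 → W
n=5: only reaches 4(W), which is W → L
n=6: reaches L-position 2 → W
n=7: only reaches 6(W), which is W → L
n=8: reaches L-position 7 → W
n=9: only reaches 3(W), 8(W), all W → L
n=10: reaches L-position 5 → W
n=11: only reaches 10(W), which is W → L
n=12: reaches L-position 11 → W
n=13: only reaches 12(W), which is W → L
n=14: reaches L-position 7 → W
n=15: reaches L-position 5 → W
n=16: only reaches 8(W), 15(W), all W → L
n=17: reaches L-position 16 → W
n=18: reaches L-position 9 → W
L entries with 0 ≤ n ≤ 18: n = 0, 2, 5, 7, 9, 11, 13, 16; that makes 8.

8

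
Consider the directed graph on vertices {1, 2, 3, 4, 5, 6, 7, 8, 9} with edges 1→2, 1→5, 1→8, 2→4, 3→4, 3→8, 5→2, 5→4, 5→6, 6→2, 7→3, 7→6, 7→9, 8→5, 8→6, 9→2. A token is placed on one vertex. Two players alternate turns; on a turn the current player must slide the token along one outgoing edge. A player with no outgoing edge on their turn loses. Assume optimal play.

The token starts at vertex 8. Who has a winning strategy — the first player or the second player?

The first player wins.

Classify positions by backward induction: terminal positions (no move available) are L. From any other position, the mover wins iff some move reaches an L.
Every edge goes from a vertex to one that appears earlier in the order 4, 2, 6, 9, 5, 8, 1, 3, 7, so processing vertices in that order labels each vertex after all of its successors.
4: no outgoing edge → L
2: reaches L-position 4 → W
6: only reaches 2(W), which is W → L
9: only reaches 2(W), which is W → L
5: reaches L-position 6 → W
8: reaches L-position 6 → W
1: only reaches 8(W), 5(W), 2(W), all W → L
3: reaches L-position 4 → W
7: reaches L-position 9 → W
From 8 the player to move can move to 6, reaching an L position.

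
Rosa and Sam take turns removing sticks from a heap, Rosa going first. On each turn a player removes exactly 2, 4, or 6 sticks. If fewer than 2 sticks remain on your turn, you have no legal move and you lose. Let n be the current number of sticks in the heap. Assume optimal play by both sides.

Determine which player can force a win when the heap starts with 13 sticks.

Positions with no move are L. A position that does have a move is losing for the player to move precisely when every available move leads to a winning position for the opponent. Fill in the labels:
n=0: no move → L
n=1: no move → L
n=2: reaches L-position 0 → W
n=3: reaches L-position 1 → W
n=4: reaches L-position 0 → W
n=5: reaches L-position 1 → W
n=6: reaches L-position 0 → W
n=7: reaches L-position 1 → W
n=8: only reaches 6(W), 4(W), 2(W), all W → L
n=9: only reaches 7(W), 5(W), 3(W), all W → L
n=10: reaches L-position 8 → W
n=11: reaches L-position 9 → W
n=12: reaches L-position 8 → W
n=13: reaches L-position 9 → W
The starting position 13 is W: Rosa should remove 4, leaving 9, handing over an L position.

Rosa wins.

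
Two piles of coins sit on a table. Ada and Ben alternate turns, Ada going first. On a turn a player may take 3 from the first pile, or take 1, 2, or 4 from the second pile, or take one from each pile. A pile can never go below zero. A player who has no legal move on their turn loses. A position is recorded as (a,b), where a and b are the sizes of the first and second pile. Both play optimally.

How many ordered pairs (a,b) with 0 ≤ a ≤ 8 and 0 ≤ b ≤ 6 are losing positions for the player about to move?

24

Positions with no move are L. A position that does have a move is losing for the player to move precisely when every available move leads to a winning position for the opponent. Fill in the labels:
Every move lowers a or b (never raises either), so fill the grid row by row in increasing a, and left to right within a row: each cell's successors are then already labelled.
      b=0  b=1  b=2  b=3  b=4  b=5  b=6
a=0:    L    W    W    L    W    W    L
a=1:    L    W    W    L    W    W    L
a=2:    L    W    W    L    W    W    L
a=3:    W    W    L    W    W    L    W
a=4:    W    L    W    W    L    W    W
a=5:    W    L    W    W    L    W    W
a=6:    L    W    W    L    W    W    L
a=7:    L    W    W    L    W    W    L
a=8:    L    W    W    L    W    W    L
Cells with no legal move (terminal, hence L): (0,0), (1,0), (2,0).
The remaining L cells, each justified by listing all of its moves:
(0,3): moves to (0,2)(W), (0,1)(W); every one is W ⇒ L
(0,6): moves to (0,5)(W), (0,4)(W), (0,2)(W); every one is W ⇒ L
(1,3): moves to (1,2)(W), (1,1)(W), (0,2)(W); every one is W ⇒ L
(1,6): moves to (1,5)(W), (1,4)(W), (1,2)(W), (0,5)(W); every one is W ⇒ L
(2,3): moves to (2,2)(W), (2,1)(W), (1,2)(W); every one is W ⇒ L
(2,6): moves to (2,5)(W), (2,4)(W), (2,2)(W), (1,5)(W); every one is W ⇒ L
(3,2): moves to (0,2)(W), (3,1)(W), (3,0)(W), (2,1)(W); every one is W ⇒ L
(3,5): moves to (0,5)(W), (3,4)(W), (3,3)(W), (3,1)(W), (2,4)(W); every one is W ⇒ L
(4,1): moves to (1,1)(W), (4,0)(W), (3,0)(W); every one is W ⇒ L
(4,4): moves to (1,4)(W), (4,3)(W), (4,2)(W), (4,0)(W), (3,3)(W); every one is W ⇒ L
(5,1): moves to (2,1)(W), (5,0)(W), (4,0)(W); every one is W ⇒ L
(5,4): moves to (2,4)(W), (5,3)(W), (5,2)(W), (5,0)(W), (4,3)(W); every one is W ⇒ L
(6,0): the only move is to (3,0)(W), a W ⇒ L
(6,3): moves to (3,3)(W), (6,2)(W), (6,1)(W), (5,2)(W); every one is W ⇒ L
(6,6): moves to (3,6)(W), (6,5)(W), (6,4)(W), (6,2)(W), (5,5)(W); every one is W ⇒ L
(7,0): the only move is to (4,0)(W), a W ⇒ L
(7,3): moves to (4,3)(W), (7,2)(W), (7,1)(W), (6,2)(W); every one is W ⇒ L
(7,6): moves to (4,6)(W), (7,5)(W), (7,4)(W), (7,2)(W), (6,5)(W); every one is W ⇒ L
(8,0): the only move is to (5,0)(W), a W ⇒ L
(8,3): moves to (5,3)(W), (8,2)(W), (8,1)(W), (7,2)(W); every one is W ⇒ L
(8,6): moves to (5,6)(W), (8,5)(W), (8,4)(W), (8,2)(W), (7,5)(W); every one is W ⇒ L
Every other cell has at least one move into one of the L cells above, so it is W.
L cells per row: a=0: 3, a=1: 3, a=2: 3, a=3: 2, a=4: 2, a=5: 2, a=6: 3, a=7: 3, a=8: 3; total 24.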